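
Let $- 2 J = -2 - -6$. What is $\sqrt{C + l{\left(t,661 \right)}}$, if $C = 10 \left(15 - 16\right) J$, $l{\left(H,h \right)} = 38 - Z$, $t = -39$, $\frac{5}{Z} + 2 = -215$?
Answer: $\frac{3 \sqrt{303583}}{217} \approx 7.6173$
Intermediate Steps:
$Z = - \frac{5}{217}$ ($Z = \frac{5}{-2 - 215} = \frac{5}{-217} = 5 \left(- \frac{1}{217}\right) = - \frac{5}{217} \approx -0.023041$)
$l{\left(H,h \right)} = \frac{8251}{217}$ ($l{\left(H,h \right)} = 38 - - \frac{5}{217} = 38 + \frac{5}{217} = \frac{8251}{217}$)
$J = -2$ ($J = - \frac{-2 - -6}{2} = - \frac{-2 + 6}{2} = \left(- \frac{1}{2}\right) 4 = -2$)
$C = 20$ ($C = 10 \left(15 - 16\right) \left(-2\right) = 10 \left(-1\right) \left(-2\right) = \left(-10\right) \left(-2\right) = 20$)
$\sqrt{C + l{\left(t,661 \right)}} = \sqrt{20 + \frac{8251}{217}} = \sqrt{\frac{12591}{217}} = \frac{3 \sqrt{303583}}{217}$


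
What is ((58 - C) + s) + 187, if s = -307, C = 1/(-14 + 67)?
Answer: -3287/53 ≈ -62.019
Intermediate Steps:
C = 1/53 ≈ 0.018868
((58 - C) + s) + 187 = ((58 - 1*1/53) - 307) + 187 = ((58 - 1/53) - 307) + 187 = (3073/53 - 307) + 187 = -13198/53 + 187 = -3287/53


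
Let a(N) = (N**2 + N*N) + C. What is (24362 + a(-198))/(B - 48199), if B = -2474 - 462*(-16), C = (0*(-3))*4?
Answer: -102770/43281 ≈ -2.3745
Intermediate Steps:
C = 0 (C = 0*4 = 0)
a(N) = 2*N**2 (a(N) = (N**2 + N*N) + 0 = (N**2 + N**2) + 0 = 2*N**2 + 0 = 2*N**2)
B = 4918 (B = -2474 + 7392 = 4918)
(24362 + a(-198))/(B - 48199) = (24362 + 2*(-198)**2)/(4918 - 48199) = (24362 + 2*39204)/(-43281) = (24362 + 78408)*(-1/43281) = 102770*(-1/43281) = -102770/43281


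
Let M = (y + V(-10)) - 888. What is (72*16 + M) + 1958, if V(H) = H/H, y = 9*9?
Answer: 2304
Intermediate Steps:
y = 81
V(H) = 1
M = -806 (M = (81 + 1) - 888 = 82 - 888 = -806)
(72*16 + M) + 1958 = (72*16 - 806) + 1958 = (1152 - 806) + 1958 = 346 + 1958 = 2304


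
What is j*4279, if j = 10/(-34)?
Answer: -21395/17 ≈ -1258.5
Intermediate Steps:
j = -5/17 (j = 10*(-1/34) = -5/17 ≈ -0.29412)
j*4279 = -5/17*4279 = -21395/17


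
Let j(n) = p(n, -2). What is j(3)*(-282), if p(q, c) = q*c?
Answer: 1692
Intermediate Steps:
p(q, c) = c*q
j(n) = -2*n
j(3)*(-282) = -2*3*(-282) = -6*(-282) = 1692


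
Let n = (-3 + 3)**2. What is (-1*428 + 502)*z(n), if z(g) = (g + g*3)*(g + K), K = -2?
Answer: 0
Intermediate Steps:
n = 0 (n = 0**2 = 0)
z(g) = 4*g*(-2 + g) (z(g) = (g + g*3)*(g - 2) = (g + 3*g)*(-2 + g) = (4*g)*(-2 + g) = 4*g*(-2 + g))
(-1*428 + 502)*z(n) = (-1*428 + 502)*(4*0*(-2 + 0)) = (-428 + 502)*(4*0*(-2)) = 74*0 = 0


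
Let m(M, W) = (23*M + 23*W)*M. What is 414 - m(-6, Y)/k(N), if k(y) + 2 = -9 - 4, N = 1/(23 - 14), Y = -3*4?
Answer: 2898/5 ≈ 579.60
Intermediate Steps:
Y = -12
N = ⅑ (N = 1/9 = ⅑ ≈ 0.11111)
k(y) = -15 (k(y) = -2 + (-9 - 4) = -2 - 13 = -15)
m(M, W) = M*(23*M + 23*W)
414 - m(-6, Y)/k(N) = 414 - 23*(-6)*(-6 - 12)/(-15) = 414 - 23*(-6)*(-18)*(-1)/15 = 414 - 2484*(-1)/15 = 414 - 1*(-828/5) = 414 + 828/5 = 2898/5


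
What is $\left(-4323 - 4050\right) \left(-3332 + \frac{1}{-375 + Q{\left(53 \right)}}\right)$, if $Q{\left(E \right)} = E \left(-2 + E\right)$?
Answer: $\frac{21649493945}{776} \approx 2.7899 \cdot 10^{7}$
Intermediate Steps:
$\left(-4323 - 4050\right) \left(-3332 + \frac{1}{-375 + Q{\left(53 \right)}}\right) = \left(-4323 - 4050\right) \left(-3332 + \frac{1}{-375 + 53 \left(-2 + 53\right)}\right) = - 8373 \left(-3332 + \frac{1}{-375 + 53 \cdot 51}\right) = - 8373 \left(-3332 + \frac{1}{-375 + 2703}\right) = - 8373 \left(-3332 + \frac{1}{2328}\right) = \left(-8373\right) \left(- \frac{7756895}{2328}\right) = \frac{21649493945}{776}$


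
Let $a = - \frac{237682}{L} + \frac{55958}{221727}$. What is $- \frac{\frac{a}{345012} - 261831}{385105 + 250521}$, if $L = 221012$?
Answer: $\frac{201218088905015133593}{488480924631437228304} \approx 0.41193$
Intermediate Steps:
$a = - \frac{1833323969}{2227469442}$ ($a = - \frac{237682}{221012} + \frac{55958}{221727} = \left(-237682\right) \frac{1}{221012} + 55958 \cdot \frac{1}{221727} = - \frac{118841}{110506} + \frac{55958}{221727} = - \frac{1833323969}{2227469442} \approx -0.82305$)
$- \frac{\frac{a}{345012} - 261831}{385105 + 250521} = - \frac{- \frac{1833323969}{2227469442 \cdot 345012} - 261831}{385105 + 250521} = - \frac{\left(- \frac{1833323969}{2227469442}\right) \frac{1}{345012} - 261831}{635626} = - \frac{- \frac{1833323969}{768503687123304} - 261831}{635626} = - \frac{-201218088905015133593}{768503687123304 \cdot 635626} = \left(-1\right) \left(- \frac{201218088905015133593}{488480924631437228304}\right) = \frac{201218088905015133593}{488480924631437228304}$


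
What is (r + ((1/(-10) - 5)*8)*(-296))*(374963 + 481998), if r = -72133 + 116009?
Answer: 239746837204/5 ≈ 4.7949e+10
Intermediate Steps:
r = 43876
(r + ((1/(-10) - 5)*8)*(-296))*(374963 + 481998) = (43876 + ((1/(-10) - 5)*8)*(-296))*(374963 + 481998) = (43876 + ((-⅒ - 5)*8)*(-296))*856961 = (43876 - 51/10*8*(-296))*856961 = (43876 - 204/5*(-296))*856961 = (43876 + 60384/5)*856961 = (279764/5)*856961 = 239746837204/5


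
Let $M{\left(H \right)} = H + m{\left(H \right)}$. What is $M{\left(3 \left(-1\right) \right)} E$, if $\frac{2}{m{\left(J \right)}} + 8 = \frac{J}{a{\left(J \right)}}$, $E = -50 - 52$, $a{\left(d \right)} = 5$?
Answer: $\frac{14178}{43} \approx 329.72$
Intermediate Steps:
$E = -102$ ($E = -50 - 52 = -102$)
$m{\left(J \right)} = \frac{2}{-8 + \frac{J}{5}}$
$M{\left(H \right)} = H + \frac{10}{-40 + H}$
$M{\left(3 \left(-1\right) \right)} E = \frac{10 + 3 \left(-1\right) \left(-40 + 3 \left(-1\right)\right)}{-40 + 3 \left(-1\right)} \left(-102\right) = \frac{10 - 3 \left(-40 - 3\right)}{-40 - 3} \left(-102\right) = \frac{10 - -129}{-43} \left(-102\right) = - \frac{10 + 129}{43} \left(-102\right) = \left(- \frac{1}{43}\right) 139 \left(-102\right) = \left(- \frac{139}{43}\right) \left(-102\right) = \frac{14178}{43}$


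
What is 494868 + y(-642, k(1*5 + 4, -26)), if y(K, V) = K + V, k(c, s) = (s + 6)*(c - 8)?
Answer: 494206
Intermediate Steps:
k(c, s) = (-8 + c)*(6 + s) (k(c, s) = (6 + s)*(-8 + c) = (-8 + c)*(6 + s))
494868 + y(-642, k(1*5 + 4, -26)) = 494868 + (-642 + (-48 - 8*(-26) + 6*(1*5 + 4) + (1*5 + 4)*(-26))) = 494868 + (-642 + (-48 + 208 + 6*(5 + 4) + (5 + 4)*(-26))) = 494868 + (-642 + (-48 + 208 + 6*9 + 9*(-26))) = 494868 + (-642 + (-48 + 208 + 54 - 234)) = 494868 + (-642 - 20) = 494868 - 662 = 494206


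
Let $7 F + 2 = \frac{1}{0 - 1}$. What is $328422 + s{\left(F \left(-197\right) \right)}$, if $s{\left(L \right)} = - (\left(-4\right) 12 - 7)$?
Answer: $328477$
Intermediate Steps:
$F = - \frac{3}{7}$ ($F = - \frac{2}{7} + \frac{1}{7 \left(0 - 1\right)} = - \frac{2}{7} + \frac{1}{7 \left(-1\right)} = - \frac{2}{7} + \frac{1}{7} \left(-1\right) = - \frac{2}{7} - \frac{1}{7} = - \frac{3}{7} \approx -0.42857$)
$s{\left(L \right)} = 55$ ($s{\left(L \right)} = - (-48 - 7) = \left(-1\right) \left(-55\right) = 55$)
$328422 + s{\left(F \left(-197\right) \right)} = 328422 + 55 = 328477$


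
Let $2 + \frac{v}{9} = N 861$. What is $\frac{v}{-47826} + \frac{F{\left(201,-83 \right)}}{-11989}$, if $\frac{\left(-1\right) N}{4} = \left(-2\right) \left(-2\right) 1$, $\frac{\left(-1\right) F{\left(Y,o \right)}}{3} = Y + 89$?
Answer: $\frac{84903811}{31854773} \approx 2.6653$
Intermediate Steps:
$F{\left(Y,o \right)} = -267 - 3 Y$ ($F{\left(Y,o \right)} = - 3 \left(Y + 89\right) = - 3 \left(89 + Y\right) = -267 - 3 Y$)
$N = -16$ ($N = - 4 \left(-2\right) \left(-2\right) 1 = - 4 \cdot 4 \cdot 1 = \left(-4\right) 4 = -16$)
$v = -124002$ ($v = -18 + 9 \left(\left(-16\right) 861\right) = -18 + 9 \left(-13776\right) = -18 - 123984 = -124002$)
$\frac{v}{-47826} + \frac{F{\left(201,-83 \right)}}{-11989} = - \frac{124002}{-47826} + \frac{-267 - 603}{-11989} = \left(-124002\right) \left(- \frac{1}{47826}\right) + \left(-267 - 603\right) \left(- \frac{1}{11989}\right) = \frac{6889}{2657} - - \frac{870}{11989} = \frac{6889}{2657} + \frac{870}{11989} = \frac{84903811}{31854773}$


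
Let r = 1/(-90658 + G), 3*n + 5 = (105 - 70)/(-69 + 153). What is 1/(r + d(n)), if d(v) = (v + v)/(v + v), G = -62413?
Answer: 153071/153070 ≈ 1.0000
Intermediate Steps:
n = -55/36 (n = -5/3 + ((105 - 70)/(-69 + 153))/3 = -5/3 + (35/84)/3 = -5/3 + (35*(1/84))/3 = -5/3 + (⅓)*(5/12) = -5/3 + 5/36 = -55/36 ≈ -1.5278)
d(v) = 1 (d(v) = (2*v)/((2*v)) = (2*v)*(1/(2*v)) = 1)
r = -1/153071 (r = 1/(-90658 - 62413) = 1/(-153071) = -1/153071 ≈ -6.5329e-6)
1/(r + d(n)) = 1/(-1/153071 + 1) = 1/(153070/153071) = 153071/153070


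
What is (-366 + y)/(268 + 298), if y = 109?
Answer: -257/566 ≈ -0.45406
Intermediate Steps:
(-366 + y)/(268 + 298) = (-366 + 109)/(268 + 298) = -257/566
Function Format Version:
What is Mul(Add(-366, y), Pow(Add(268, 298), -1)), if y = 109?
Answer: Rational(-257, 566) ≈ -0.45406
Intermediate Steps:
Mul(Add(-366, y), Pow(Add(268, 298), -1)) = Mul(Add(-366, 109), Pow(Add(268, 298), -1)) = Mul(-257, Pow(566, -1)) = Mul(-257, Rational(1, 566)) = Rational(-257, 566)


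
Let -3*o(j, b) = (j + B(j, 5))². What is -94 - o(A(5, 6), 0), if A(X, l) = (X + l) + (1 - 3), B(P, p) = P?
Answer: 14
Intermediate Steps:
A(X, l) = -2 + X + l (A(X, l) = (X + l) - 2 = -2 + X + l)
o(j, b) = -4*j²/3 (o(j, b) = -(j + j)²/3 = -4*j²/3)
-94 - o(A(5, 6), 0) = -94 - (-4)*(-2 + 5 + 6)²/3 = -94 - (-4)*9²/3 = -94 - (-4)*81/3 = -94 - 1*(-108) = -94 + 108 = 14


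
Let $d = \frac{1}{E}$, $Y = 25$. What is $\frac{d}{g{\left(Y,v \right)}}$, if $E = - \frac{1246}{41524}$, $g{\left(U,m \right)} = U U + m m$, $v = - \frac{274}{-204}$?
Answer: $- \frac{30858264}{580392941} \approx -0.053168$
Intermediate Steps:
$v = \frac{137}{102}$ ($v = \left(-274\right) \left(- \frac{1}{204}\right) = \frac{137}{102} \approx 1.3431$)
$g{\left(U,m \right)} = U^{2} + m^{2}$
$E = - \frac{89}{2966}$ ($E = \left(-1246\right) \frac{1}{41524} = - \frac{89}{2966} \approx -0.030007$)
$d = - \frac{2966}{89}$ ($d = \frac{1}{- \frac{89}{2966}} = - \frac{2966}{89} \approx -33.326$)
$\frac{d}{g{\left(Y,v \right)}} = - \frac{2966}{89 \left(25^{2} + \left(\frac{137}{102}\right)^{2}\right)} = - \frac{2966}{89 \left(625 + \frac{18769}{10404}\right)} = - \frac{2966}{89 \cdot \frac{6521269}{10404}} = \left(- \frac{2966}{89}\right) \frac{10404}{6521269} = - \frac{30858264}{580392941}$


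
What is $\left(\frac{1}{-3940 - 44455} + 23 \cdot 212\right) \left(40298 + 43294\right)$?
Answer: $\frac{19725540196248}{48395} \approx 4.0759 \cdot 10^{8}$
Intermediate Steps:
$\left(\frac{1}{-3940 - 44455} + 23 \cdot 212\right) \left(40298 + 43294\right) = \left(\frac{1}{-48395} + 4876\right) 83592 = \left(- \frac{1}{48395} + 4876\right) 83592 = \frac{235974019}{48395} \cdot 83592 = \frac{19725540196248}{48395}$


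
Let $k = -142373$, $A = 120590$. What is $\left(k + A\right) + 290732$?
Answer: $268949$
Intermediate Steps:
$\left(k + A\right) + 290732 = \left(-142373 + 120590\right) + 290732 = -21783 + 290732 = 268949$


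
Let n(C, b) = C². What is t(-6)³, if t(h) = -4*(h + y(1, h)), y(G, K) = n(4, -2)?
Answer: -64000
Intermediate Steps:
y(G, K) = 16 (y(G, K) = 4² = 16)
t(h) = -64 - 4*h (t(h) = -4*(h + 16) = -4*(16 + h) = -64 - 4*h)
t(-6)³ = (-64 - 4*(-6))³ = (-64 + 24)³ = (-40)³ = -64000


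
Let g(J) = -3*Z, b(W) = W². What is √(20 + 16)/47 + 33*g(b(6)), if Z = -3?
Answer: 13965/47 ≈ 297.13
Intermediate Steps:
g(J) = 9 (g(J) = -3*(-3) = 9)
√(20 + 16)/47 + 33*g(b(6)) = √(20 + 16)/47 + 33*9 = √36*(1/47) + 297 = 6*(1/47) + 297 = 6/47 + 297 = 13965/47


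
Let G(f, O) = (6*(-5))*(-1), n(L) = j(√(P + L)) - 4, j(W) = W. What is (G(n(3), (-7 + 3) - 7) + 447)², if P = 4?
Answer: 227529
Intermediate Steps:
n(L) = -4 + √(4 + L) (n(L) = √(4 + L) - 4 = -4 + √(4 + L))
G(f, O) = 30 (G(f, O) = -30*(-1) = 30)
(G(n(3), (-7 + 3) - 7) + 447)² = (30 + 447)² = 477² = 227529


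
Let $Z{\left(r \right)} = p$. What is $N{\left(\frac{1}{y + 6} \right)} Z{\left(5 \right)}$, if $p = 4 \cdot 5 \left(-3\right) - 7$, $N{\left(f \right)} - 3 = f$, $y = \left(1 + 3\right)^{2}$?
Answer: $- \frac{4489}{22} \approx -204.05$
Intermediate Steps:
$y = 16$ ($y = 4^{2} = 16$)
$N{\left(f \right)} = 3 + f$
$p = -67$ ($p = 20 \left(-3\right) - 7 = -60 - 7 = -67$)
$Z{\left(r \right)} = -67$
$N{\left(\frac{1}{y + 6} \right)} Z{\left(5 \right)} = \left(3 + \frac{1}{16 + 6}\right) \left(-67\right) = \left(3 + \frac{1}{22}\right) \left(-67\right) = \frac{67}{22} \left(-67\right) = - \frac{4489}{22}$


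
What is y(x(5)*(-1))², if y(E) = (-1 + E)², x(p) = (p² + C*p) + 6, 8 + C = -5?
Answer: 1185921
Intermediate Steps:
C = -13 (C = -8 - 5 = -13)
x(p) = 6 + p² - 13*p (x(p) = (p² - 13*p) + 6 = 6 + p² - 13*p)
y(x(5)*(-1))² = ((-1 + (6 + 5² - 13*5)*(-1))²)² = ((-1 + (6 + 25 - 65)*(-1))²)² = ((-1 - 34*(-1))²)² = ((-1 + 34)²)² = (33²)² = 1089² = 1185921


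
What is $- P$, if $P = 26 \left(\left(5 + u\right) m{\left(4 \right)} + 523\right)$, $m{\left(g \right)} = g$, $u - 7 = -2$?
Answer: $-14638$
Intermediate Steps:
$u = 5$ ($u = 7 - 2 = 5$)
$P = 14638$ ($P = 26 \left(\left(5 + 5\right) 4 + 523\right) = 26 \left(10 \cdot 4 + 523\right) = 26 \left(40 + 523\right) = 26 \cdot 563 = 14638$)
$- P = \left(-1\right) 14638 = -14638$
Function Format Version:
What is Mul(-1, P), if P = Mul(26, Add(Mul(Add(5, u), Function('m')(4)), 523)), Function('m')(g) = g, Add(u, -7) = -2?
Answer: -14638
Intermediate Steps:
u = 5 (u = Add(7, -2) = 5)
P = 14638 (P = Mul(26, Add(Mul(Add(5, 5), 4), 523)) = Mul(26, Add(Mul(10, 4), 523)) = Mul(26, Add(40, 523)) = Mul(26, 563) = 14638)
Mul(-1, P) = Mul(-1, 14638) = -14638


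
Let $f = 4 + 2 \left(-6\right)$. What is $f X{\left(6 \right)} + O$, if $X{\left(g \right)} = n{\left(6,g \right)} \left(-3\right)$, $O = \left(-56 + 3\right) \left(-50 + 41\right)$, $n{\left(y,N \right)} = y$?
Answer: $621$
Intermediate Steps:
$f = -8$ ($f = 4 - 12 = -8$)
$O = 477$ ($O = \left(-53\right) \left(-9\right) = 477$)
$X{\left(g \right)} = -18$ ($X{\left(g \right)} = 6 \left(-3\right) = -18$)
$f X{\left(6 \right)} + O = \left(-8\right) \left(-18\right) + 477 = 144 + 477 = 621$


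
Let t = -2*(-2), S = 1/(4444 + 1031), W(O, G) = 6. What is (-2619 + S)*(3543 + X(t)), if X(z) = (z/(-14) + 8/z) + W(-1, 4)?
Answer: -3394251824/365 ≈ -9.2993e+6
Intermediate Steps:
S = 1/5475 ≈ 0.00018265
t = 4
X(z) = 6 + 8/z - z/14 (X(z) = (z/(-14) + 8/z) + 6 = (z*(-1/14) + 8/z) + 6 = (-z/14 + 8/z) + 6 = (8/z - z/14) + 6 = 6 + 8/z - z/14)
(-2619 + S)*(3543 + X(t)) = (-2619 + 1/5475)*(3543 + (6 + 8/4 - 1/14*4)) = -14339024*(3543 + (6 + 8*(1/4) - 2/7))/5475 = -14339024*(3543 + (6 + 2 - 2/7))/5475 = -14339024*(3543 + 54/7)/5475 = -14339024/5475*24855/7 = -3394251824/365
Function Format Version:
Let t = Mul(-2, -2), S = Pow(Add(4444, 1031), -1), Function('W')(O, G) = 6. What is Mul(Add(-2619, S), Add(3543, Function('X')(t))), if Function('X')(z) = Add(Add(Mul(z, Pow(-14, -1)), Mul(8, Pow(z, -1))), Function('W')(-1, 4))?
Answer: Rational(-3394251824, 365) ≈ -9.2993e+6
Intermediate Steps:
S = Rational(1, 5475) (S = Pow(5475, -1) = Rational(1, 5475) ≈ 0.00018265)
t = 4
Function('X')(z) = Add(6, Mul(8, Pow(z, -1)), Mul(Rational(-1, 14), z)) (Function('X')(z) = Add(Add(Mul(z, Pow(-14, -1)), Mul(8, Pow(z, -1))), 6) = Add(Add(Mul(z, Rational(-1, 14)), Mul(8, Pow(z, -1))), 6) = Add(Add(Mul(Rational(-1, 14), z), Mul(8, Pow(z, -1))), 6) = Add(Add(Mul(8, Pow(z, -1)), Mul(Rational(-1, 14), z)), 6) = Add(6, Mul(8, Pow(z, -1)), Mul(Rational(-1, 14), z)))
Mul(Add(-2619, S), Add(3543, Function('X')(t))) = Mul(Add(-2619, Rational(1, 5475)), Add(3543, Add(6, Mul(8, Pow(4, -1)), Mul(Rational(-1, 14), 4)))) = Mul(Rational(-14339024, 5475), Add(3543, Add(6, Mul(8, Rational(1, 4)), Rational(-2, 7)))) = Mul(Rational(-14339024, 5475), Add(3543, Add(6, 2, Rational(-2, 7)))) = Mul(Rational(-14339024, 5475), Add(3543, Rational(54, 7))) = Mul(Rational(-14339024, 5475), Rational(24855, 7)) = Rational(-3394251824, 365)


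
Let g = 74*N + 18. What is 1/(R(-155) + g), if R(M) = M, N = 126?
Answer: 1/9187 ≈ 0.00010885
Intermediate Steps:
g = 9342 (g = 74*126 + 18 = 9324 + 18 = 9342)
1/(R(-155) + g) = 1/(-155 + 9342) = 1/9187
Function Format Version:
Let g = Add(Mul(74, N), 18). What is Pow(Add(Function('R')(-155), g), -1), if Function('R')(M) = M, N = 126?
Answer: Rational(1, 9187) ≈ 0.00010885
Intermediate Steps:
g = 9342 (g = Add(Mul(74, 126), 18) = Add(9324, 18) = 9342)
Pow(Add(Function('R')(-155), g), -1) = Pow(Add(-155, 9342), -1) = Pow(9187, -1) = Rational(1, 9187)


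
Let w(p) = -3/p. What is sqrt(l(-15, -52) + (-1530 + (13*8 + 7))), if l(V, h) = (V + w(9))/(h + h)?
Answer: I*sqrt(8632299)/78 ≈ 37.668*I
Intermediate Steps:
l(V, h) = (-1/3 + V)/(2*h) (l(V, h) = (V - 3/9)/(h + h) = (V - 3*1/9)/((2*h)) = (V - 1/3)*(1/(2*h)) = (-1/3 + V)*(1/(2*h)) = (-1/3 + V)/(2*h))
sqrt(l(-15, -52) + (-1530 + (13*8 + 7))) = sqrt((1/6)*(-1 + 3*(-15))/(-52) + (-1530 + (13*8 + 7))) = sqrt((1/6)*(-1/52)*(-1 - 45) + (-1530 + (104 + 7))) = sqrt((1/6)*(-1/52)*(-46) + (-1530 + 111)) = sqrt(23/156 - 1419) = sqrt(-221341/156) = I*sqrt(8632299)/78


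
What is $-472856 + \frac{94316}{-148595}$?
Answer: $- \frac{70264131636}{148595} \approx -4.7286 \cdot 10^{5}$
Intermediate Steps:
$-472856 + \frac{94316}{-148595} = -472856 + 94316 \left(- \frac{1}{148595}\right) = -472856 - \frac{94316}{148595} = - \frac{70264131636}{148595}$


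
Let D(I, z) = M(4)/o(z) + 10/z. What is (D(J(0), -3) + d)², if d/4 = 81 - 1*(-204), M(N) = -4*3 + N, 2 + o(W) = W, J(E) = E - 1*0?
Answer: 291521476/225 ≈ 1.2957e+6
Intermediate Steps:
J(E) = E (J(E) = E + 0 = E)
o(W) = -2 + W
M(N) = -12 + N
D(I, z) = -8/(-2 + z) + 10/z (D(I, z) = (-12 + 4)/(-2 + z) + 10/z = -8/(-2 + z) + 10/z)
d = 1140 (d = 4*(81 - 1*(-204)) = 4*(81 + 204) = 4*285 = 1140)
(D(J(0), -3) + d)² = (2*(-10 - 3)/(-3*(-2 - 3)) + 1140)² = (2*(-⅓)*(-13)/(-5) + 1140)² = (2*(-⅓)*(-⅕)*(-13) + 1140)² = (-26/15 + 1140)² = (17074/15)² = 291521476/225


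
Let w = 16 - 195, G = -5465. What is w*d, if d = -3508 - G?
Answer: -350303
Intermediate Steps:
w = -179
d = 1957 (d = -3508 - 1*(-5465) = -3508 + 5465 = 1957)
w*d = -179*1957 = -350303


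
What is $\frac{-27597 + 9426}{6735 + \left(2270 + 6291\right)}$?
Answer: $- \frac{18171}{15296} \approx -1.188$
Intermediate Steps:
$\frac{-27597 + 9426}{6735 + \left(2270 + 6291\right)} = - \frac{18171}{6735 + 8561} = - \frac{18171}{15296}$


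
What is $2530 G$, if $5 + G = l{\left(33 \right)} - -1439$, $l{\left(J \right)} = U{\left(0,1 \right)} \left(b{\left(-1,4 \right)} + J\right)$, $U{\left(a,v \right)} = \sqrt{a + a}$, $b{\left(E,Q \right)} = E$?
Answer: $3628020$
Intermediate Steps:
$U{\left(a,v \right)} = \sqrt{2} \sqrt{a}$ ($U{\left(a,v \right)} = \sqrt{2 a} = \sqrt{2} \sqrt{a}$)
$l{\left(J \right)} = 0$ ($l{\left(J \right)} = \sqrt{2} \sqrt{0} \left(-1 + J\right) = \sqrt{2} \cdot 0 \left(-1 + J\right) = 0 \left(-1 + J\right) = 0$)
$G = 1434$ ($G = -5 + \left(0 - -1439\right) = -5 + \left(0 + 1439\right) = -5 + 1439 = 1434$)
$2530 G = 2530 \cdot 1434 = 3628020$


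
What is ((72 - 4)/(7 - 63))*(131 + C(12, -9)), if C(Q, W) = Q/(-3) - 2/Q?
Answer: -12937/84 ≈ -154.01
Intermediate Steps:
C(Q, W) = -2/Q - Q/3 (C(Q, W) = Q*(-1/3) - 2/Q = -Q/3 - 2/Q = -2/Q - Q/3)
((72 - 4)/(7 - 63))*(131 + C(12, -9)) = ((72 - 4)/(7 - 63))*(131 + (-2/12 - 1/3*12)) = (68/(-56))*(131 + (-2*1/12 - 4)) = (68*(-1/56))*(131 + (-1/6 - 4)) = -17*(131 - 25/6)/14 = -17/14*761/6 = -12937/84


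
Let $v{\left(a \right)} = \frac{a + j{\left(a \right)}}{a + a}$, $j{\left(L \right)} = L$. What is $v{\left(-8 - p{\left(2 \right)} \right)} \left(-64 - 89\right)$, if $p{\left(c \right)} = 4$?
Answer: $-153$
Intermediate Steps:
$v{\left(a \right)} = 1$ ($v{\left(a \right)} = \frac{a + a}{a + a} = \frac{2 a}{2 a} = 2 a \frac{1}{2 a} = 1$)
$v{\left(-8 - p{\left(2 \right)} \right)} \left(-64 - 89\right) = 1 \left(-64 - 89\right) = 1 \left(-153\right) = -153$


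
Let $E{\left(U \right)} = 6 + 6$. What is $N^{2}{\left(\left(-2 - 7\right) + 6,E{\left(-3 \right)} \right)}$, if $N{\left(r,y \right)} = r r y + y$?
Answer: $14400$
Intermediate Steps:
$E{\left(U \right)} = 12$
$N{\left(r,y \right)} = y + y r^{2}$ ($N{\left(r,y \right)} = r^{2} y + y = y r^{2} + y = y + y r^{2}$)
$N^{2}{\left(\left(-2 - 7\right) + 6,E{\left(-3 \right)} \right)} = \left(12 \left(1 + \left(\left(-2 - 7\right) + 6\right)^{2}\right)\right)^{2} = \left(12 \left(1 + \left(-9 + 6\right)^{2}\right)\right)^{2} = \left(12 \left(1 + \left(-3\right)^{2}\right)\right)^{2} = \left(12 \left(1 + 9\right)\right)^{2} = \left(12 \cdot 10\right)^{2} = 120^{2} = 14400$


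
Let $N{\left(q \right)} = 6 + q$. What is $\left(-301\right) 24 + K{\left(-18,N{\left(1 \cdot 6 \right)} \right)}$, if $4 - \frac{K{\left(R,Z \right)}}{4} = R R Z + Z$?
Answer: $-22808$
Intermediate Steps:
$K{\left(R,Z \right)} = 16 - 4 Z - 4 Z R^{2}$ ($K{\left(R,Z \right)} = 16 - 4 \left(R R Z + Z\right) = 16 - 4 \left(R^{2} Z + Z\right) = 16 - 4 \left(Z R^{2} + Z\right) = 16 - 4 \left(Z + Z R^{2}\right) = 16 - \left(4 Z + 4 Z R^{2}\right) = 16 - 4 Z - 4 Z R^{2}$)
$\left(-301\right) 24 + K{\left(-18,N{\left(1 \cdot 6 \right)} \right)} = \left(-301\right) 24 - \left(-16 + 4 \left(6 + 1 \cdot 6\right) + 4 \left(6 + 1 \cdot 6\right) \left(-18\right)^{2}\right) = -7224 - \left(-16 + 4 \left(6 + 6\right) + 4 \left(6 + 6\right) 324\right) = -7224 - \left(32 + 15552\right) = -7224 - 15584 = -22808$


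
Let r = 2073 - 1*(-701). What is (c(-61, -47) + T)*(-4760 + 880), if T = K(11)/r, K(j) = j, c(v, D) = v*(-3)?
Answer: -984846820/1387 ≈ -7.1006e+5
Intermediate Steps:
c(v, D) = -3*v
r = 2774 (r = 2073 + 701 = 2774)
T = 11/2774 ≈ 0.0039654
(c(-61, -47) + T)*(-4760 + 880) = (-3*(-61) + 11/2774)*(-4760 + 880) = (183 + 11/2774)*(-3880) = (507653/2774)*(-3880) = -984846820/1387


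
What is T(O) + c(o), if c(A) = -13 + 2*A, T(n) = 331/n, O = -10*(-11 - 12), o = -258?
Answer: -121339/230 ≈ -527.56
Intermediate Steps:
O = 230 (O = -10*(-23) = 230)
T(O) + c(o) = 331/230 + (-13 + 2*(-258)) = 331*(1/230) + (-13 - 516) = 331/230 - 529 = -121339/230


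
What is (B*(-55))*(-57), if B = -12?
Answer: -37620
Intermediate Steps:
(B*(-55))*(-57) = -12*(-55)*(-57) = 660*(-57) = -37620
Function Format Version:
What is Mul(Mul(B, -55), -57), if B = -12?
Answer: -37620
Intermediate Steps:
Mul(Mul(B, -55), -57) = Mul(Mul(-12, -55), -57) = Mul(660, -57) = -37620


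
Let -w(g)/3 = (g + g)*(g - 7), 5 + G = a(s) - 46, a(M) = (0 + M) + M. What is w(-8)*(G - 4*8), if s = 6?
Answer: 51120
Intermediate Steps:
a(M) = 2*M (a(M) = M + M = 2*M)
G = -39 (G = -5 + (2*6 - 46) = -5 + (12 - 46) = -5 - 34 = -39)
w(g) = -6*g*(-7 + g) (w(g) = -3*(g + g)*(g - 7) = -3*2*g*(-7 + g) = -6*g*(-7 + g))
w(-8)*(G - 4*8) = (6*(-8)*(7 - 1*(-8)))*(-39 - 4*8) = (6*(-8)*(7 + 8))*(-39 - 32) = (6*(-8)*15)*(-71) = -720*(-71) = 51120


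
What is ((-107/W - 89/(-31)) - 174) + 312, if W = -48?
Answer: 212933/1488 ≈ 143.10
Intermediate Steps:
((-107/W - 89/(-31)) - 174) + 312 = ((-107/(-48) - 89/(-31)) - 174) + 312 = ((-107*(-1/48) - 89*(-1/31)) - 174) + 312 = ((107/48 + 89/31) - 174) + 312 = (7589/1488 - 174) + 312 = -251323/1488 + 312 = 212933/1488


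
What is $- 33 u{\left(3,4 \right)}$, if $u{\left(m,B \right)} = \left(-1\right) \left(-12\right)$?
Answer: $-396$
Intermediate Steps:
$u{\left(m,B \right)} = 12$
$- 33 u{\left(3,4 \right)} = \left(-33\right) 12 = -396$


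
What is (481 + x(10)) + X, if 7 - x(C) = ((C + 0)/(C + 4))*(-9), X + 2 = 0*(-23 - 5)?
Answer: 3447/7 ≈ 492.43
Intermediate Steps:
X = -2 (X = -2 + 0*(-23 - 5) = -2 + 0*(-28) = -2 + 0 = -2)
x(C) = 7 + 9*C/(4 + C) (x(C) = 7 - (C + 0)/(C + 4)*(-9) = 7 - C/(4 + C)*(-9) = 7 - (-9)*C/(4 + C) = 7 + 9*C/(4 + C))
(481 + x(10)) + X = (481 + 4*(7 + 4*10)/(4 + 10)) - 2 = (481 + 4*(7 + 40)/14) - 2 = (481 + 4*(1/14)*47) - 2 = (481 + 94/7) - 2 = 3461/7 - 2 = 3447/7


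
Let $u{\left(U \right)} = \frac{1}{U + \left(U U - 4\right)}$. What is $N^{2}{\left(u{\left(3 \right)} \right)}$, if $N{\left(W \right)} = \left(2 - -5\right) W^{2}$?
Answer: $\frac{49}{4096} \approx 0.011963$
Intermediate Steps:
$u{\left(U \right)} = \frac{1}{-4 + U + U^{2}}$ ($u{\left(U \right)} = \frac{1}{U + \left(U^{2} - 4\right)} = \frac{1}{U + \left(-4 + U^{2}\right)} = \frac{1}{-4 + U + U^{2}}$)
$N{\left(W \right)} = 7 W^{2}$ ($N{\left(W \right)} = \left(2 + 5\right) W^{2} = 7 W^{2}$)
$N^{2}{\left(u{\left(3 \right)} \right)} = \left(7 \left(\frac{1}{-4 + 3 + 3^{2}}\right)^{2}\right)^{2} = \left(7 \left(\frac{1}{-4 + 3 + 9}\right)^{2}\right)^{2} = \left(7 \left(\frac{1}{8}\right)^{2}\right)^{2} = \left(\frac{7}{64}\right)^{2} = \frac{49}{4096}$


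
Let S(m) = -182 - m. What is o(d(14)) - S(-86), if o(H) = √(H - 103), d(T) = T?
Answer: 96 + I*√89 ≈ 96.0 + 9.434*I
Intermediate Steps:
o(H) = √(-103 + H)
o(d(14)) - S(-86) = √(-103 + 14) - (-182 - 1*(-86)) = √(-89) - (-182 + 86) = I*√89 - 1*(-96) = I*√89 + 96 = 96 + I*√89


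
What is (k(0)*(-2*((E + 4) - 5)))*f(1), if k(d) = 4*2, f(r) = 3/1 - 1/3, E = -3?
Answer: 512/3 ≈ 170.67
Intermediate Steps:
f(r) = 8/3 (f(r) = 3*1 - 1*⅓ = 3 - ⅓ = 8/3)
k(d) = 8
(k(0)*(-2*((E + 4) - 5)))*f(1) = (8*(-2*((-3 + 4) - 5)))*(8/3) = (8*(-2*(1 - 5)))*(8/3) = (8*(-2*(-4)))*(8/3) = (8*8)*(8/3) = 64*(8/3) = 512/3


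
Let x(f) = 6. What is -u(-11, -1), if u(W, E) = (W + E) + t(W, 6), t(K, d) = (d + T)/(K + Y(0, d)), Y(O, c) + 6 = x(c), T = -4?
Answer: 134/11 ≈ 12.182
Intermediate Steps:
Y(O, c) = 0 (Y(O, c) = -6 + 6 = 0)
t(K, d) = (-4 + d)/K (t(K, d) = (d - 4)/(K + 0) = (-4 + d)/K)
u(W, E) = E + W + 2/W (u(W, E) = (W + E) + (-4 + 6)/W = (E + W) + 2/W = E + W + 2/W)
-u(-11, -1) = -(-1 - 11 + 2/(-11)) = -(-1 - 11 + 2*(-1/11)) = -(-1 - 11 - 2/11) = -1*(-134/11) = 134/11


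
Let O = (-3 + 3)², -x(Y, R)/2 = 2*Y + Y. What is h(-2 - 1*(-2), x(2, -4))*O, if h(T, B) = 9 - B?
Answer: 0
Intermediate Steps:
x(Y, R) = -6*Y (x(Y, R) = -2*(2*Y + Y) = -6*Y)
O = 0 (O = 0² = 0)
h(-2 - 1*(-2), x(2, -4))*O = (9 - (-6)*2)*0 = (9 - 1*(-12))*0 = (9 + 12)*0 = 21*0 = 0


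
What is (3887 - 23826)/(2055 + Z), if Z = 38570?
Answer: -19939/40625 ≈ -0.49081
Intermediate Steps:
(3887 - 23826)/(2055 + Z) = (3887 - 23826)/(2055 + 38570) = -19939/40625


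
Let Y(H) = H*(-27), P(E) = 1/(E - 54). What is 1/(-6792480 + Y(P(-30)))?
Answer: -28/190189431 ≈ -1.4722e-7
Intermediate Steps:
P(E) = 1/(-54 + E)
Y(H) = -27*H
1/(-6792480 + Y(P(-30))) = 1/(-6792480 - 27/(-54 - 30)) = 1/(-6792480 - 27/(-84)) = 1/(-6792480 - 27*(-1/84)) = 1/(-6792480 + 9/28) = 1/(-190189431/28) = -28/190189431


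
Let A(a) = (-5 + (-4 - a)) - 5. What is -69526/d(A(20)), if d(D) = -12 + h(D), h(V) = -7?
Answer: 69526/19 ≈ 3659.3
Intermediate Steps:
A(a) = -14 - a (A(a) = (-9 - a) - 5 = -14 - a)
d(D) = -19 (d(D) = -12 - 7 = -19)
-69526/d(A(20)) = -69526/(-19) = -69526*(-1/19) = 69526/19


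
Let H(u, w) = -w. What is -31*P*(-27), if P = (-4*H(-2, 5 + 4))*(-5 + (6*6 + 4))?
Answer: 1054620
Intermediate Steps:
P = 1260 (P = (-(-4)*(5 + 4))*(-5 + (6*6 + 4)) = (-(-4)*9)*(-5 + (36 + 4)) = (-4*(-9))*(-5 + 40) = 36*35 = 1260)
-31*P*(-27) = -31*1260*(-27) = -39060*(-27) = 1054620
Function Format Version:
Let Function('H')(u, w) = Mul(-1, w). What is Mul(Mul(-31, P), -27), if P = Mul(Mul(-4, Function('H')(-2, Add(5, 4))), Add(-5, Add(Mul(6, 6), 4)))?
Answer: 1054620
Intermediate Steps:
P = 1260 (P = Mul(Mul(-4, Mul(-1, Add(5, 4))), Add(-5, Add(Mul(6, 6), 4))) = Mul(Mul(-4, Mul(-1, 9)), Add(-5, Add(36, 4))) = Mul(Mul(-4, -9), Add(-5, 40)) = Mul(36, 35) = 1260)
Mul(Mul(-31, P), -27) = Mul(Mul(-31, 1260), -27) = Mul(-39060, -27) = 1054620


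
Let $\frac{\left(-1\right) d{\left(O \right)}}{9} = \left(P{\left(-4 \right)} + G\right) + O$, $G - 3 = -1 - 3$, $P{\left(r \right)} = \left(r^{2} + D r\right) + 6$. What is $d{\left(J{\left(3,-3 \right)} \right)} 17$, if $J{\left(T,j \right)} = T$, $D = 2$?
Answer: $-2448$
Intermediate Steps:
$P{\left(r \right)} = 6 + r^{2} + 2 r$ ($P{\left(r \right)} = \left(r^{2} + 2 r\right) + 6 = 6 + r^{2} + 2 r$)
$G = -1$ ($G = 3 - 4 = -1$)
$d{\left(O \right)} = -117 - 9 O$ ($d{\left(O \right)} = - 9 \left(\left(\left(6 + \left(-4\right)^{2} + 2 \left(-4\right)\right) - 1\right) + O\right) = - 9 \left(\left(\left(6 + 16 - 8\right) - 1\right) + O\right) = - 9 \left(\left(14 - 1\right) + O\right) = - 9 \left(13 + O\right) = -117 - 9 O$)
$d{\left(J{\left(3,-3 \right)} \right)} 17 = \left(-117 - 27\right) 17 = \left(-144\right) 17 = -2448$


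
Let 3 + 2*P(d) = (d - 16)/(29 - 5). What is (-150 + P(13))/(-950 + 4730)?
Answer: -485/12096 ≈ -0.040096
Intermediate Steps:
P(d) = -11/6 + d/48 (P(d) = -3/2 + ((d - 16)/(29 - 5))/2 = -3/2 + ((-16 + d)/24)/2 = -3/2 + ((-16 + d)*(1/24))/2 = -3/2 + (-2/3 + d/24)/2 = -3/2 + (-1/3 + d/48) = -11/6 + d/48)
(-150 + P(13))/(-950 + 4730) = (-150 + (-11/6 + (1/48)*13))/(-950 + 4730) = (-150 + (-11/6 + 13/48))/3780 = (-150 - 25/16)*(1/3780) = -2425/16*1/3780 = -485/12096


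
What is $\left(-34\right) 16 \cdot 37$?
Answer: $-20128$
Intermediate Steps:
$\left(-34\right) 16 \cdot 37 = \left(-544\right) 37 = -20128$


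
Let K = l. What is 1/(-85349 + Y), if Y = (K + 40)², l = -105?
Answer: -1/81124 ≈ -1.2327e-5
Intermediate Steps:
K = -105
Y = 4225 (Y = (-105 + 40)² = (-65)² = 4225)
1/(-85349 + Y) = 1/(-85349 + 4225) = 1/(-81124) = -1/81124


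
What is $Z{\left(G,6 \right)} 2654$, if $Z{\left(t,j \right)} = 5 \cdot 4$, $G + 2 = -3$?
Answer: $53080$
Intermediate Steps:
$G = -5$ ($G = -2 - 3 = -5$)
$Z{\left(t,j \right)} = 20$
$Z{\left(G,6 \right)} 2654 = 20 \cdot 2654 = 53080$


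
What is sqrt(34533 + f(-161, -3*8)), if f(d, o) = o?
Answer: sqrt(34509) ≈ 185.77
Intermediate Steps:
sqrt(34533 + f(-161, -3*8)) = sqrt(34533 - 3*8) = sqrt(34533 - 24) = sqrt(34509)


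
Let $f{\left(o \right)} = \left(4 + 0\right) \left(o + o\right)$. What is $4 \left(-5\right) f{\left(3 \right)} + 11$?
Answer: $-469$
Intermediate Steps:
$f{\left(o \right)} = 8 o$ ($f{\left(o \right)} = 4 \cdot 2 o = 8 o$)
$4 \left(-5\right) f{\left(3 \right)} + 11 = 4 \left(-5\right) 8 \cdot 3 + 11 = \left(-20\right) 24 + 11 = -480 + 11 = -469$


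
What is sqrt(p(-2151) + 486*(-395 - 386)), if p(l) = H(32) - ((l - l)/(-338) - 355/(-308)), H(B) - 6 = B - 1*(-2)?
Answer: I*sqrt(9000865951)/154 ≈ 616.06*I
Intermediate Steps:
H(B) = 8 + B (H(B) = 6 + (B - 1*(-2)) = 6 + (B + 2) = 6 + (2 + B) = 8 + B)
p(l) = 11965/308 (p(l) = (8 + 32) - ((l - l)/(-338) - 355/(-308)) = 40 - (0*(-1/338) - 355*(-1/308)) = 40 - (0 + 355/308) = 40 - 1*355/308 = 40 - 355/308 = 11965/308)
sqrt(p(-2151) + 486*(-395 - 386)) = sqrt(11965/308 + 486*(-395 - 386)) = sqrt(11965/308 + 486*(-781)) = sqrt(11965/308 - 379566) = sqrt(-116894363/308) = I*sqrt(9000865951)/154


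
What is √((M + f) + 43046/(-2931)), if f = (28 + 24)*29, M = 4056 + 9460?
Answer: 7*√2631457662/2931 ≈ 122.51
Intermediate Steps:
M = 13516
f = 1508 (f = 52*29 = 1508)
√((M + f) + 43046/(-2931)) = √((13516 + 1508) + 43046/(-2931)) = √(15024 + 43046*(-1/2931)) = √(15024 - 43046/2931) = √(43992298/2931) = 7*√2631457662/2931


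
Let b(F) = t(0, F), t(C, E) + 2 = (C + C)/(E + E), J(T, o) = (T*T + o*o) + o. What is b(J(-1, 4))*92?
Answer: -184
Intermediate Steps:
J(T, o) = o + T² + o² (J(T, o) = (T² + o²) + o = o + T² + o²)
t(C, E) = -2 + C/E (t(C, E) = -2 + (C + C)/(E + E) = -2 + (2*C)/((2*E)) = -2 + (2*C)*(1/(2*E)) = -2 + C/E)
b(F) = -2 (b(F) = -2 + 0/F = -2 + 0 = -2)
b(J(-1, 4))*92 = -2*92 = -184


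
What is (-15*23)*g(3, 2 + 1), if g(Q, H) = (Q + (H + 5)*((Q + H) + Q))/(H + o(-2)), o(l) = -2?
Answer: -25875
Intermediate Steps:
g(Q, H) = (Q + (5 + H)*(H + 2*Q))/(-2 + H) (g(Q, H) = (Q + (H + 5)*((Q + H) + Q))/(H - 2) = (Q + (5 + H)*((H + Q) + Q))/(-2 + H) = (Q + (5 + H)*(H + 2*Q))/(-2 + H))
(-15*23)*g(3, 2 + 1) = (-15*23)*(((2 + 1)² + 5*(2 + 1) + 11*3 + 2*(2 + 1)*3)/(-2 + (2 + 1))) = -345*(3² + 5*3 + 33 + 2*3*3)/(-2 + 3) = -345*(9 + 15 + 33 + 18)/1 = -345*75 = -25875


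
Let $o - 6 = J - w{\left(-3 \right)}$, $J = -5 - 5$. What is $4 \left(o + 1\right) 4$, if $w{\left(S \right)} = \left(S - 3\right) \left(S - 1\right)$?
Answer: $-432$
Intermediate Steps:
$w{\left(S \right)} = \left(-1 + S\right) \left(-3 + S\right)$ ($w{\left(S \right)} = \left(-3 + S\right) \left(-1 + S\right) = \left(-1 + S\right) \left(-3 + S\right)$)
$J = -10$ ($J = -5 - 5 = -10$)
$o = -28$ ($o = 6 - \left(22 + 12\right) = 6 - 34 = -28$)
$4 \left(o + 1\right) 4 = 4 \left(-28 + 1\right) 4 = 4 \left(\left(-27\right) 4\right) = 4 \left(-108\right) = -432$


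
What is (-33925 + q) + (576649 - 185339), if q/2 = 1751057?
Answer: 3859499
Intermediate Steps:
q = 3502114 (q = 2*1751057 = 3502114)
(-33925 + q) + (576649 - 185339) = (-33925 + 3502114) + (576649 - 185339) = 3468189 + 391310 = 3859499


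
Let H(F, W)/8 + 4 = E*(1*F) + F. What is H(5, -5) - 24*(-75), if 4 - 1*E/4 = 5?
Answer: 1648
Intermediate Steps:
E = -4 (E = 16 - 4*5 = 16 - 20 = -4)
H(F, W) = -32 - 24*F (H(F, W) = -32 + 8*(-4*F + F) = -32 + 8*(-3*F) = -32 - 24*F)
H(5, -5) - 24*(-75) = (-32 - 24*5) - 24*(-75) = (-32 - 120) + 1800 = -152 + 1800 = 1648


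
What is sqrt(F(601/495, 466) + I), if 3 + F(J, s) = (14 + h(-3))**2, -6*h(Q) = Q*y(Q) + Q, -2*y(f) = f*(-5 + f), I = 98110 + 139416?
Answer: sqrt(950381)/2 ≈ 487.44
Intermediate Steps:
I = 237526
y(f) = -f*(-5 + f)/2
h(Q) = -Q/6 - Q**2*(5 - Q)/12 (h(Q) = -(Q*(Q*(5 - Q)/2) + Q)/6 = -(Q**2*(5 - Q)/2 + Q)/6 = -(Q + Q**2*(5 - Q)/2)/6 = -Q/6 - Q**2*(5 - Q)/12)
F(J, s) = 277/4 (F(J, s) = -3 + (14 + (1/12)*(-3)*(-2 - 3*(-5 - 3)))**2 = -3 + (14 + (1/12)*(-3)*(-2 - 3*(-8)))**2 = -3 + (14 + (1/12)*(-3)*(-2 + 24))**2 = -3 + (14 + (1/12)*(-3)*22)**2 = -3 + (14 - 11/2)**2 = -3 + (17/2)**2 = -3 + 289/4 = 277/4)
sqrt(F(601/495, 466) + I) = sqrt(277/4 + 237526) = sqrt(950381/4) = sqrt(950381)/2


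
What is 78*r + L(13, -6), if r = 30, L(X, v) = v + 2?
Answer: 2336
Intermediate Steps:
L(X, v) = 2 + v
78*r + L(13, -6) = 78*30 + (2 - 6) = 2340 - 4 = 2336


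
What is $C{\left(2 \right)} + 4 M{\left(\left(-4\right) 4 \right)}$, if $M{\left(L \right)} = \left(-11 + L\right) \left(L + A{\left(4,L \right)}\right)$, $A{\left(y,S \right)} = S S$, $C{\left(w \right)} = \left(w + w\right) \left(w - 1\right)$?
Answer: $-25916$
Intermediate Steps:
$C{\left(w \right)} = 2 w \left(-1 + w\right)$
$A{\left(y,S \right)} = S^{2}$
$M{\left(L \right)} = \left(-11 + L\right) \left(L + L^{2}\right)$
$C{\left(2 \right)} + 4 M{\left(\left(-4\right) 4 \right)} = 2 \cdot 2 \left(-1 + 2\right) + 4 \left(-4\right) 4 \left(-11 + \left(\left(-4\right) 4\right)^{2} - 10 \left(\left(-4\right) 4\right)\right) = 2 \cdot 2 \cdot 1 + 4 \left(- 16 \left(-11 + \left(-16\right)^{2} - -160\right)\right) = 4 + 4 \left(- 16 \left(-11 + 256 + 160\right)\right) = 4 + 4 \left(\left(-16\right) 405\right) = 4 + 4 \left(-6480\right) = 4 - 25920 = -25916$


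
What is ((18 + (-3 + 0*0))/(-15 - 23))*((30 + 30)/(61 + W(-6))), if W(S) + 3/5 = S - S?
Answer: -1125/2869 ≈ -0.39212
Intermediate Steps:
W(S) = -3/5 (W(S) = -3/5 + (S - S) = -3/5 + 0 = -3/5)
((18 + (-3 + 0*0))/(-15 - 23))*((30 + 30)/(61 + W(-6))) = ((18 + (-3 + 0*0))/(-15 - 23))*((30 + 30)/(61 - 3/5)) = ((18 + (-3 + 0))/(-38))*(60/(302/5)) = ((18 - 3)*(-1/38))*(60*(5/302)) = (15*(-1/38))*(150/151) = -15/38*150/151 = -1125/2869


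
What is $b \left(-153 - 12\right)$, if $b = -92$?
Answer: $15180$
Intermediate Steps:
$b \left(-153 - 12\right) = - 92 \left(-153 - 12\right) = \left(-92\right) \left(-165\right) = 15180$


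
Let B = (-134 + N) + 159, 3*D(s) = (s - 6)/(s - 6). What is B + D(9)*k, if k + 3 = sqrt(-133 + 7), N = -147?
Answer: -123 + I*sqrt(14) ≈ -123.0 + 3.7417*I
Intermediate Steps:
k = -3 + 3*I*sqrt(14) (k = -3 + sqrt(-133 + 7) = -3 + sqrt(-126) = -3 + 3*I*sqrt(14) ≈ -3.0 + 11.225*I)
D(s) = 1/3 (D(s) = ((s - 6)/(s - 6))/3 = ((-6 + s)/(-6 + s))/3 = (1/3)*1 = 1/3)
B = -122 (B = (-134 - 147) + 159 = -281 + 159 = -122)
B + D(9)*k = -122 + (-3 + 3*I*sqrt(14))/3 = -122 + (-1 + I*sqrt(14)) = -123 + I*sqrt(14)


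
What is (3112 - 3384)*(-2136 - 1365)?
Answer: 952272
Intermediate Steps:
(3112 - 3384)*(-2136 - 1365) = -272*(-3501) = 952272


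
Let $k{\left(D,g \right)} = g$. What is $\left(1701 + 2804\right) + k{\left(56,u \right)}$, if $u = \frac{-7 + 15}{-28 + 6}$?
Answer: $\frac{49551}{11} \approx 4504.6$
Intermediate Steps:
$u = - \frac{4}{11}$ ($u = \frac{8}{-22} = 8 \left(- \frac{1}{22}\right) = - \frac{4}{11} \approx -0.36364$)
$\left(1701 + 2804\right) + k{\left(56,u \right)} = \left(1701 + 2804\right) - \frac{4}{11} = 4505 - \frac{4}{11} = \frac{49551}{11}$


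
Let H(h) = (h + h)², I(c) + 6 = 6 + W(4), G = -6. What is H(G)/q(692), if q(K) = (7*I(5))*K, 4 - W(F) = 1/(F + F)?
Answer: 288/37541 ≈ 0.0076716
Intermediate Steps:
W(F) = 4 - 1/(2*F) (W(F) = 4 - 1/(F + F) = 4 - 1/(2*F))
I(c) = 31/8 (I(c) = -6 + (6 + (4 - ½/4)) = -6 + (6 + (4 - ½*¼)) = -6 + (6 + (4 - ⅛)) = -6 + (6 + 31/8) = -6 + 79/8 = 31/8)
H(h) = 4*h² (H(h) = (2*h)² = 4*h²)
q(K) = 217*K/8 (q(K) = (7*(31/8))*K = 217*K/8)
H(G)/q(692) = (4*(-6)²)/(((217/8)*692)) = (4*36)/(37541/2) = 144*(2/37541) = 288/37541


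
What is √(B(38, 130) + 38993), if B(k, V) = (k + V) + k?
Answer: √39199 ≈ 197.99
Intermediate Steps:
B(k, V) = V + 2*k (B(k, V) = (V + k) + k = V + 2*k)
√(B(38, 130) + 38993) = √((130 + 2*38) + 38993) = √((130 + 76) + 38993) = √(206 + 38993) = √39199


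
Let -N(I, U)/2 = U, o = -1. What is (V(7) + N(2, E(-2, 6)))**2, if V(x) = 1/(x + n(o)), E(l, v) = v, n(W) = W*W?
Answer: 9025/64 ≈ 141.02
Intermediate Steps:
n(W) = W**2
V(x) = 1/(1 + x) (V(x) = 1/(x + (-1)**2) = 1/(x + 1) = 1/(1 + x))
N(I, U) = -2*U
(V(7) + N(2, E(-2, 6)))**2 = (1/(1 + 7) - 2*6)**2 = (1/8 - 12)**2 = (-95/8)**2 = 9025/64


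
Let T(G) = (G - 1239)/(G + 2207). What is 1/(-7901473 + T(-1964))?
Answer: -243/1920061142 ≈ -1.2656e-7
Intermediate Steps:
T(G) = (-1239 + G)/(2207 + G)
1/(-7901473 + T(-1964)) = 1/(-7901473 + (-1239 - 1964)/(2207 - 1964)) = 1/(-7901473 - 3203/243) = 1/(-1920061142/243) = -243/1920061142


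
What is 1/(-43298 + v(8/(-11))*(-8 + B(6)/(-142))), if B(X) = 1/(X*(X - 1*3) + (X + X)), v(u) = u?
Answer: -11715/507167908 ≈ -2.3099e-5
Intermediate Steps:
B(X) = 1/(2*X + X*(-3 + X)) (B(X) = 1/(X*(X - 3) + 2*X) = 1/(X*(-3 + X) + 2*X) = 1/(2*X + X*(-3 + X)))
1/(-43298 + v(8/(-11))*(-8 + B(6)/(-142))) = 1/(-43298 + (8/(-11))*(-8 + (1/(6*(-1 + 6)))/(-142))) = 1/(-43298 + (8*(-1/11))*(-8 + ((1/6)/5)*(-1/142))) = 1/(-43298 - 8*(-8 + ((1/6)*(1/5))*(-1/142))/11) = 1/(-43298 - 8*(-8 + (1/30)*(-1/142))/11) = 1/(-43298 - 8*(-8 - 1/4260)/11) = 1/(-43298 - 8/11*(-34081/4260)) = 1/(-43298 + 68162/11715) = 1/(-507167908/11715) = -11715/507167908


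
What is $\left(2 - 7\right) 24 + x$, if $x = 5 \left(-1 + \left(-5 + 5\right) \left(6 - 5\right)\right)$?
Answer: $-125$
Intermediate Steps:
$x = -5$ ($x = 5 \left(-1 + 0 \cdot 1\right) = 5 \left(-1 + 0\right) = 5 \left(-1\right) = -5$)
$\left(2 - 7\right) 24 + x = \left(2 - 7\right) 24 - 5 = \left(-5\right) 24 - 5 = -120 - 5 = -125$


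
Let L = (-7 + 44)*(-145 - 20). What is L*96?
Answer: -586080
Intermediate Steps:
L = -6105 (L = 37*(-165) = -6105)
L*96 = -6105*96 = -586080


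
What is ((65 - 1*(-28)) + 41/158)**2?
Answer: 217120225/24964 ≈ 8697.3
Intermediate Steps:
((65 - 1*(-28)) + 41/158)**2 = ((65 + 28) + 41*(1/158))**2 = (93 + 41/158)**2 = (14735/158)**2 = 217120225/24964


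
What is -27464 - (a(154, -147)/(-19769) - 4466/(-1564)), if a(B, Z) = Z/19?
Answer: -8067779208445/293727802 ≈ -27467.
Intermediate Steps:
a(B, Z) = Z/19 (a(B, Z) = Z*(1/19) = Z/19)
-27464 - (a(154, -147)/(-19769) - 4466/(-1564)) = -27464 - (((1/19)*(-147))/(-19769) - 4466/(-1564)) = -27464 - (-147/19*(-1/19769) - 4466*(-1/1564)) = -27464 - (147/375611 + 2233/782) = -27464 - 1*838854317/293727802 = -27464 - 838854317/293727802 = -8067779208445/293727802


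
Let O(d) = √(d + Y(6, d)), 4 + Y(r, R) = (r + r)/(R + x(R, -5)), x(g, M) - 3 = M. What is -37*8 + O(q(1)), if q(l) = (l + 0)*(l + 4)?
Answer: -296 + √5 ≈ -293.76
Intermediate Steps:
q(l) = l*(4 + l)
x(g, M) = 3 + M
Y(r, R) = -4 + 2*r/(-2 + R) (Y(r, R) = -4 + (r + r)/(R + (3 - 5)) = -4 + (2*r)/(R - 2) = -4 + (2*r)/(-2 + R) = -4 + 2*r/(-2 + R))
O(d) = √(d + 2*(10 - 2*d)/(-2 + d)) (O(d) = √(d + 2*(4 + 6 - 2*d)/(-2 + d)) = √(d + 2*(10 - 2*d)/(-2 + d)))
-37*8 + O(q(1)) = -37*8 + √((20 + (1*(4 + 1))² - 6*(4 + 1))/(-2 + 1*(4 + 1))) = -296 + √((20 + (1*5)² - 6*5)/(-2 + 1*5)) = -296 + √((20 + 5² - 6*5)/(-2 + 5)) = -296 + √((20 + 25 - 30)/3) = -296 + √((⅓)*15) = -296 + √5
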